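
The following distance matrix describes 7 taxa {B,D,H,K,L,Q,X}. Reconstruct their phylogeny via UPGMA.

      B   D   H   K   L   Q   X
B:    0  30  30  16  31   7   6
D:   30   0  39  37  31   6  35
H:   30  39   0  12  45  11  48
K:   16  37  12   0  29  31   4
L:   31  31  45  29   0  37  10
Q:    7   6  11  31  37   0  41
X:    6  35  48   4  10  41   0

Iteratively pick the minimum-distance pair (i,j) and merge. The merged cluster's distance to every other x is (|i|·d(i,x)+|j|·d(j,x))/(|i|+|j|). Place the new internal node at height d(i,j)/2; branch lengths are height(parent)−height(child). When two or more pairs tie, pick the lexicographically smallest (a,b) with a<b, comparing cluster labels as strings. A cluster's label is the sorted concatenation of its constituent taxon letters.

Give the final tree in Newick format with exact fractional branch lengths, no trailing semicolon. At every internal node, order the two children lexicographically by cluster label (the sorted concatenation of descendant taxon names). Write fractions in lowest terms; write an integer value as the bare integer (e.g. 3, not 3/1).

(((B:11/2,(K:2,X:2):7/2):37/6,L:35/3):13/3,((D:3,Q:3):19/2,H:25/2):7/2)

step 1: merge (K,X) at d=4; branch lengths K→2, X→2; new cluster KX
  updated: d(B,KX)=11, d(D,KX)=36, d(H,KX)=30, d(KX,L)=39/2, d(KX,Q)=36
step 2: merge (D,Q) at d=6; branch lengths D→3, Q→3; new cluster DQ
  updated: d(B,DQ)=37/2, d(DQ,H)=25, d(DQ,KX)=36, d(DQ,L)=34
step 3: merge (B,KX) at d=11; branch lengths B→11/2, KX→7/2; new cluster BKX
  updated: d(BKX,DQ)=181/6, d(BKX,H)=30, d(BKX,L)=70/3
step 4: merge (BKX,L) at d=70/3; branch lengths BKX→37/6, L→35/3; new cluster BKLX
  updated: d(BKLX,DQ)=249/8, d(BKLX,H)=135/4
step 5: merge (DQ,H) at d=25; branch lengths DQ→19/2, H→25/2; new cluster DHQ
  updated: d(BKLX,DHQ)=32
step 6: merge (BKLX,DHQ) at d=32; branch lengths BKLX→13/3, DHQ→7/2; new cluster BDHKLQX
final tree: (((B:11/2,(K:2,X:2):7/2):37/6,L:35/3):13/3,((D:3,Q:3):19/2,H:25/2):7/2)
total length: 200/3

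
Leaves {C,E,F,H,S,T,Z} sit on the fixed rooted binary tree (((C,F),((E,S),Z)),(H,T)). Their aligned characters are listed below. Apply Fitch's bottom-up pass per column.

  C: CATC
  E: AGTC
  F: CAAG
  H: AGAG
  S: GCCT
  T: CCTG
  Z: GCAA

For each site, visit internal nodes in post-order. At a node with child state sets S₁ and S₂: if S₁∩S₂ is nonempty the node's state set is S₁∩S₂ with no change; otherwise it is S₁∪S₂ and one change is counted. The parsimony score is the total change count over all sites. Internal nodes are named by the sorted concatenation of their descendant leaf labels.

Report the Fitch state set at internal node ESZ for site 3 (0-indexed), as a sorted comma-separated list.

CF@0: {C} ∩ {C} = {C} (intersection, +0)
ES@0: {A} ∪ {G} = {A,G} (union, +1)
ESZ@0: {A,G} ∩ {G} = {G} (intersection, +0)
CEFSZ@0: {C} ∪ {G} = {C,G} (union, +1)
HT@0: {A} ∪ {C} = {A,C} (union, +1)
CEFHSTZ@0: {C,G} ∩ {A,C} = {C} (intersection, +0)
CF@1: {A} ∩ {A} = {A} (intersection, +0)
ES@1: {G} ∪ {C} = {C,G} (union, +1)
ESZ@1: {C,G} ∩ {C} = {C} (intersection, +0)
CEFSZ@1: {A} ∪ {C} = {A,C} (union, +1)
HT@1: {G} ∪ {C} = {C,G} (union, +1)
CEFHSTZ@1: {A,C} ∩ {C,G} = {C} (intersection, +0)
CF@2: {T} ∪ {A} = {A,T} (union, +1)
ES@2: {T} ∪ {C} = {C,T} (union, +1)
ESZ@2: {C,T} ∪ {A} = {A,C,T} (union, +1)
CEFSZ@2: {A,T} ∩ {A,C,T} = {A,T} (intersection, +0)
HT@2: {A} ∪ {T} = {A,T} (union, +1)
CEFHSTZ@2: {A,T} ∩ {A,T} = {A,T} (intersection, +0)
CF@3: {C} ∪ {G} = {C,G} (union, +1)
ES@3: {C} ∪ {T} = {C,T} (union, +1)
ESZ@3: {C,T} ∪ {A} = {A,C,T} (union, +1)
CEFSZ@3: {C,G} ∩ {A,C,T} = {C} (intersection, +0)
HT@3: {G} ∩ {G} = {G} (intersection, +0)
CEFHSTZ@3: {C} ∪ {G} = {C,G} (union, +1)
per-site changes: [3, 3, 4, 4]; total = 14

A,C,T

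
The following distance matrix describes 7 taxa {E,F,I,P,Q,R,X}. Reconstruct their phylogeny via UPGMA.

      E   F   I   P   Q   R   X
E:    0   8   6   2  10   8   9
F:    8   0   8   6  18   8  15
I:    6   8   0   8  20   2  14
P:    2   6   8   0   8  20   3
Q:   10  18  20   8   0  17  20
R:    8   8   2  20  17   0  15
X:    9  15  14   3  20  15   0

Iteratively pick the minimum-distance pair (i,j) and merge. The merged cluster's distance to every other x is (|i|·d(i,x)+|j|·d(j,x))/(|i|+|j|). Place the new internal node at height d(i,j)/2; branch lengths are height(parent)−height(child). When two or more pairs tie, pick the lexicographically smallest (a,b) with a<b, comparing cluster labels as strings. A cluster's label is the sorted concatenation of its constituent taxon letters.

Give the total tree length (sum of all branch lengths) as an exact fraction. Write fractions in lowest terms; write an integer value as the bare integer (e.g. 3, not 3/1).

541/18

step 1: merge (E,P) at d=2; branch lengths E→1, P→1; new cluster EP
  updated: d(EP,F)=7, d(EP,I)=7, d(EP,Q)=9, d(EP,R)=14, d(EP,X)=6
step 2: merge (I,R) at d=2; branch lengths I→1, R→1; new cluster IR
  updated: d(EP,IR)=21/2, d(F,IR)=8, d(IR,Q)=37/2, d(IR,X)=29/2
step 3: merge (EP,X) at d=6; branch lengths EP→2, X→3; new cluster EPX
  updated: d(EPX,F)=29/3, d(EPX,IR)=71/6, d(EPX,Q)=38/3
step 4: merge (F,IR) at d=8; branch lengths F→4, IR→3; new cluster FIR
  updated: d(EPX,FIR)=100/9, d(FIR,Q)=55/3
step 5: merge (EPX,FIR) at d=100/9; branch lengths EPX→23/9, FIR→14/9; new cluster EFIPRX
  updated: d(EFIPRX,Q)=31/2
step 6: merge (EFIPRX,Q) at d=31/2; branch lengths EFIPRX→79/36, Q→31/4; new cluster EFIPQRX
final tree: ((((E:1,P:1):2,X:3):23/9,(F:4,(I:1,R:1):3):14/9):79/36,Q:31/4)
total length: 541/18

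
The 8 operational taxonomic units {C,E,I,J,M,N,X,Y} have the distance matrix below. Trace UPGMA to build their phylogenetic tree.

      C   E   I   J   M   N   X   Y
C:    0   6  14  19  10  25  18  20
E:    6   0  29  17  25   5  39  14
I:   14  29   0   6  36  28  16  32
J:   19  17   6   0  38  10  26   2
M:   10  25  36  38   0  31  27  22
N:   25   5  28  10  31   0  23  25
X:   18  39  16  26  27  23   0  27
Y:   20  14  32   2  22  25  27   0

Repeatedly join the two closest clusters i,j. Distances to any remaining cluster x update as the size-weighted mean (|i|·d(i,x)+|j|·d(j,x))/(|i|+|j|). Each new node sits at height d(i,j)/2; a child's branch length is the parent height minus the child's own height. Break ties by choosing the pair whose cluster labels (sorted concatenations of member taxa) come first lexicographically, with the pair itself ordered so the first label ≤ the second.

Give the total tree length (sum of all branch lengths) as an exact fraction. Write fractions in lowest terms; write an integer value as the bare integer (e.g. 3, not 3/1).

1483/24

step 1: merge (J,Y) at d=2; branch lengths J→1, Y→1; new cluster JY
  updated: d(C,JY)=39/2, d(E,JY)=31/2, d(I,JY)=19, d(JY,M)=30, d(JY,N)=35/2, d(JY,X)=53/2
step 2: merge (E,N) at d=5; branch lengths E→5/2, N→5/2; new cluster EN
  updated: d(C,EN)=31/2, d(EN,I)=57/2, d(EN,JY)=33/2, d(EN,M)=28, d(EN,X)=31
step 3: merge (C,M) at d=10; branch lengths C→5, M→5; new cluster CM
  updated: d(CM,EN)=87/4, d(CM,I)=25, d(CM,JY)=99/4, d(CM,X)=45/2
step 4: merge (I,X) at d=16; branch lengths I→8, X→8; new cluster IX
  updated: d(CM,IX)=95/4, d(EN,IX)=119/4, d(IX,JY)=91/4
step 5: merge (EN,JY) at d=33/2; branch lengths EN→23/4, JY→29/4; new cluster EJNY
  updated: d(CM,EJNY)=93/4, d(EJNY,IX)=105/4
step 6: merge (CM,EJNY) at d=93/4; branch lengths CM→53/8, EJNY→27/8; new cluster CEJMNY
  updated: d(CEJMNY,IX)=305/12
step 7: merge (CEJMNY,IX) at d=305/12; branch lengths CEJMNY→13/12, IX→113/24; new cluster CEIJMNXY
final tree: (((C:5,M:5):53/8,((E:5/2,N:5/2):23/4,(J:1,Y:1):29/4):27/8):13/12,(I:8,X:8):113/24)
total length: 1483/24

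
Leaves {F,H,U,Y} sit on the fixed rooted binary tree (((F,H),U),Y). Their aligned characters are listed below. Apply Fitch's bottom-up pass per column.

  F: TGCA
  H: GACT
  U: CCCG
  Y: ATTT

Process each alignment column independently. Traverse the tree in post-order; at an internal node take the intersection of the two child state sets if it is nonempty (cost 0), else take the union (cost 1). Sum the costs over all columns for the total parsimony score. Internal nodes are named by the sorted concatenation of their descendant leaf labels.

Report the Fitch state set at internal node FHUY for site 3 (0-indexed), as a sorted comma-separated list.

site 0, node FH: F={T} ∪ H={G} → {G,T} (+1)
site 0, node FHU: FH={G,T} ∪ U={C} → {C,G,T} (+1)
site 0, node FHUY: FHU={C,G,T} ∪ Y={A} → {A,C,G,T} (+1)
site 1, node FH: F={G} ∪ H={A} → {A,G} (+1)
site 1, node FHU: FH={A,G} ∪ U={C} → {A,C,G} (+1)
site 1, node FHUY: FHU={A,C,G} ∪ Y={T} → {A,C,G,T} (+1)
site 2, node FH: F={C} ∩ H={C} → {C} (+0)
site 2, node FHU: FH={C} ∩ U={C} → {C} (+0)
site 2, node FHUY: FHU={C} ∪ Y={T} → {C,T} (+1)
site 3, node FH: F={A} ∪ H={T} → {A,T} (+1)
site 3, node FHU: FH={A,T} ∪ U={G} → {A,G,T} (+1)
site 3, node FHUY: FHU={A,G,T} ∩ Y={T} → {T} (+0)
per-site changes: [3, 3, 1, 2]; total = 9

T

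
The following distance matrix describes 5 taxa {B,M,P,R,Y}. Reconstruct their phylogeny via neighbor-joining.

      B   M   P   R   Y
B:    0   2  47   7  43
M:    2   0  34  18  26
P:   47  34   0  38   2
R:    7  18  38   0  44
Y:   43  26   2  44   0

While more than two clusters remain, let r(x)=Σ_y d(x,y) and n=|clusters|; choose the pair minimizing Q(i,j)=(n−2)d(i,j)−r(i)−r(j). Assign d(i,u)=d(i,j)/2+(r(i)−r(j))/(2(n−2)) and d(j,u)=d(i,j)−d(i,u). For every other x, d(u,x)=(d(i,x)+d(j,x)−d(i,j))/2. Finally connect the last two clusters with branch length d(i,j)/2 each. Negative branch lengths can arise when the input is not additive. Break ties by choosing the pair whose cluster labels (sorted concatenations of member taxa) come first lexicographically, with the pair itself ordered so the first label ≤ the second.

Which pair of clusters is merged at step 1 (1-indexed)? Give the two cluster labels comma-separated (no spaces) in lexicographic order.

1. join P+Y (d=2, Q=-230) ⇒ PY; edges |P|=2, |Y|=0
  updated: d(B,PY)=44, d(M,PY)=29, d(PY,R)=40
2. join B+R (d=7, Q=-104) ⇒ BR; edges |B|=1/2, |R|=13/2
  updated: d(BR,M)=13/2, d(BR,PY)=77/2
3. join BR+M (d=13/2, Q=-74) ⇒ BMR; edges |BR|=8, |M|=-3/2
  updated: d(BMR,PY)=61/2
4. join BMR+PY (d=61/2) ⇒ BMPRY; edges |BMR|=61/4, |PY|=61/4
final tree: (((B:1/2,R:13/2):8,M:-3/2):61/4,(P:2,Y:0):61/4)
total length: 46

P,Y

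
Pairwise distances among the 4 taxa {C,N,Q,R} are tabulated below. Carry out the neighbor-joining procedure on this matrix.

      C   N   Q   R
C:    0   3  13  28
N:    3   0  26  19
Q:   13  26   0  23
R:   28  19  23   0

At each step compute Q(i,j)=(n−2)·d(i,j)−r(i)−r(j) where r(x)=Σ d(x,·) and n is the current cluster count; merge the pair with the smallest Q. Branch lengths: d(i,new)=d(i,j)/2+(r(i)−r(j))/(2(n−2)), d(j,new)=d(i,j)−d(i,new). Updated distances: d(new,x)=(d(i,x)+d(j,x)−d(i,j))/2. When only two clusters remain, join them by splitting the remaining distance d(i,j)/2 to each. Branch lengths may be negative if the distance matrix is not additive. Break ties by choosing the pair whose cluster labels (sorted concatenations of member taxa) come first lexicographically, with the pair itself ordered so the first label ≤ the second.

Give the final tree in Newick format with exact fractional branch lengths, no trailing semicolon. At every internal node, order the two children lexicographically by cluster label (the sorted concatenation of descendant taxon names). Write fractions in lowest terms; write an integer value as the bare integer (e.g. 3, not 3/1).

1. join C+N (d=3, Q=-86) ⇒ CN; edges |C|=1/2, |N|=5/2
  updated: d(CN,Q)=18, d(CN,R)=22
2. join CN+Q (d=18, Q=-63) ⇒ CNQ; edges |CN|=17/2, |Q|=19/2
  updated: d(CNQ,R)=27/2
3. join CNQ+R (d=27/2) ⇒ CNQR; edges |CNQ|=27/4, |R|=27/4
final tree: (((C:1/2,N:5/2):17/2,Q:19/2):27/4,R:27/4)
total length: 69/2

(((C:1/2,N:5/2):17/2,Q:19/2):27/4,R:27/4)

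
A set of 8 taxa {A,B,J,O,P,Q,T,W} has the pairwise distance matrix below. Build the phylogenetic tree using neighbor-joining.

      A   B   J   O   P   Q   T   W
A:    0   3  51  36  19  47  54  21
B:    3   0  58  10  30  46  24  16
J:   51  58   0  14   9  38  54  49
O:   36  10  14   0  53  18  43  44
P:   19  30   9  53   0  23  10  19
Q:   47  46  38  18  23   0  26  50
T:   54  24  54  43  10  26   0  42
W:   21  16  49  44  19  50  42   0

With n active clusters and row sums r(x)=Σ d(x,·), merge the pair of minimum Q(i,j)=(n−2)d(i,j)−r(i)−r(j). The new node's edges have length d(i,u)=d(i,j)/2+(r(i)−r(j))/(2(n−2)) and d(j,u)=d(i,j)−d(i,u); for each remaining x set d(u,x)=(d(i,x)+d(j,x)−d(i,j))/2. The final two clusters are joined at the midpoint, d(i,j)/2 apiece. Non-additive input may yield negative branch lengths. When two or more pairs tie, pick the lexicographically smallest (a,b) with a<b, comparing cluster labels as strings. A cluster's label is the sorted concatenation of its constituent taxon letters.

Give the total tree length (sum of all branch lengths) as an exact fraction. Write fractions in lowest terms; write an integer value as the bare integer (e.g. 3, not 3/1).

iteration 1: select J,O (d=14, Q=-407); attach at lengths (139/12, 29/12); label the merged cluster JO
  updated: d(A,JO)=73/2, d(B,JO)=27, d(JO,P)=24, d(JO,Q)=21, d(JO,T)=83/2, d(JO,W)=79/2
iteration 2: select A,B (d=3, Q=-623/2); attach at lengths (99/20, -39/20); label the merged cluster AB
  updated: d(AB,JO)=121/4, d(AB,P)=23, d(AB,Q)=45, d(AB,T)=75/2, d(AB,W)=17
iteration 3: select AB,W (d=17, Q=-1009/4); attach at lengths (213/32, 331/32); label the merged cluster ABW
  updated: d(ABW,JO)=211/8, d(ABW,P)=25/2, d(ABW,Q)=39, d(ABW,T)=125/4
iteration 4: select JO,Q (d=21, Q=-1271/8); attach at lengths (535/48, 473/48); label the merged cluster JOQ
  updated: d(ABW,JOQ)=355/16, d(JOQ,P)=13, d(JOQ,T)=93/4
iteration 5: select ABW,JOQ (d=355/16, Q=-80); attach at lengths (415/32, 295/32); label the merged cluster ABJOQW
  updated: d(ABJOQW,P)=53/32, d(ABJOQW,T)=517/32
iteration 6: select ABJOQW,P (d=53/32, Q=-445/16); attach at lengths (125/32, -9/4); label the merged cluster ABJOPQW
  updated: d(ABJOPQW,T)=49/4
iteration 7: select ABJOPQW,T (d=49/4); attach at lengths (49/8, 49/8); label the merged cluster ABJOPQTW
final tree: (((((A:99/20,B:-39/20):213/32,W:331/32):415/32,((J:139/12,O:29/12):535/48,Q:473/48):295/32):125/32,P:-9/4):49/8,T:49/8)
total length: 2915/32

2915/32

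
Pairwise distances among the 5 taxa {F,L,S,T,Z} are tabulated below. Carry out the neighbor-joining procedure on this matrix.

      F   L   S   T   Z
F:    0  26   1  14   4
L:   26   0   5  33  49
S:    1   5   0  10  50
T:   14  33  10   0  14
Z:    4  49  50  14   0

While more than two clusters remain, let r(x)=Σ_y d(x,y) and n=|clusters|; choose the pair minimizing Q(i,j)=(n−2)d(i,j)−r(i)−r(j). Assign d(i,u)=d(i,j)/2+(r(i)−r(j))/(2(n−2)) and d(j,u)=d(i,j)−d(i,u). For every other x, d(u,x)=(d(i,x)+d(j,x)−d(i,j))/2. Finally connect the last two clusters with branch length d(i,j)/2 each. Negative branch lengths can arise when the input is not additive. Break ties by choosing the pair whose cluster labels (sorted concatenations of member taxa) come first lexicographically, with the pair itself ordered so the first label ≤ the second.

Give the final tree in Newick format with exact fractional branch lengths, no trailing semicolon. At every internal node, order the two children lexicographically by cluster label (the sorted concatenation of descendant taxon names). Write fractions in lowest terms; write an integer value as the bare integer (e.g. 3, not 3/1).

(((F:-7,Z:11):10,(L:31/3,S:-16/3):17):1,T:1)

iteration 1: select L,S (d=5, Q=-164); attach at lengths (31/3, -16/3); label the merged cluster LS
  updated: d(F,LS)=11, d(LS,T)=19, d(LS,Z)=47
iteration 2: select F,Z (d=4, Q=-86); attach at lengths (-7, 11); label the merged cluster FZ
  updated: d(FZ,LS)=27, d(FZ,T)=12
iteration 3: select FZ,LS (d=27, Q=-58); attach at lengths (10, 17); label the merged cluster FLSZ
  updated: d(FLSZ,T)=2
iteration 4: select FLSZ,T (d=2); attach at lengths (1, 1); label the merged cluster FLSTZ
final tree: (((F:-7,Z:11):10,(L:31/3,S:-16/3):17):1,T:1)
total length: 38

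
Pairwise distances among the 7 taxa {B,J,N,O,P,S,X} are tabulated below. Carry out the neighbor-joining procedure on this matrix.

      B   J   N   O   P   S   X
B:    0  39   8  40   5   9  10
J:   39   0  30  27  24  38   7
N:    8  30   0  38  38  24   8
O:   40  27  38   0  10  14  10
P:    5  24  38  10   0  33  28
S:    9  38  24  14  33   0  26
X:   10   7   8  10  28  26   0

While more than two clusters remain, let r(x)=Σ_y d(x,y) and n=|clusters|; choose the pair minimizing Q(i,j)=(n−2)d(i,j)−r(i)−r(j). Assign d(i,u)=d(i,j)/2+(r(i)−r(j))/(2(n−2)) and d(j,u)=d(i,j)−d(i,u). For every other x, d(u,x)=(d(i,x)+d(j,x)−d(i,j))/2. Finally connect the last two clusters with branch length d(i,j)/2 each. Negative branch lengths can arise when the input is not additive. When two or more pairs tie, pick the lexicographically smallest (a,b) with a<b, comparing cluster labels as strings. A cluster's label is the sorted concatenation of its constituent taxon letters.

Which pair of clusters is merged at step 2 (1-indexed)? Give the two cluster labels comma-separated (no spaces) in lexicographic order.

J,X

iteration 1: select O,P (d=10, Q=-227); attach at lengths (51/10, 49/10); label the merged cluster OP
  updated: d(B,OP)=35/2, d(J,OP)=41/2, d(N,OP)=33, d(OP,S)=37/2, d(OP,X)=14
iteration 2: select J,X (d=7, Q=-343/2); attach at lengths (195/16, -83/16); label the merged cluster JX
  updated: d(B,JX)=21, d(JX,N)=31/2, d(JX,OP)=55/4, d(JX,S)=57/2
iteration 3: select JX,OP (d=55/4, Q=-481/4); attach at lengths (149/24, 181/24); label the merged cluster JOPX
  updated: d(B,JOPX)=99/8, d(JOPX,N)=139/8, d(JOPX,S)=133/8
iteration 4: select B,N (d=8, Q=-251/4); attach at lengths (-1, 9); label the merged cluster BN
  updated: d(BN,JOPX)=87/8, d(BN,S)=25/2
iteration 5: select BN,JOPX (d=87/8, Q=-40); attach at lengths (27/8, 15/2); label the merged cluster BJNOPX
  updated: d(BJNOPX,S)=73/8
iteration 6: select BJNOPX,S (d=73/8); attach at lengths (73/16, 73/16); label the merged cluster BJNOPSX
final tree: (((B:-1,N:9):27/8,((J:195/16,X:-83/16):149/24,(O:51/10,P:49/10):181/24):15/2):73/16,S:73/16)
total length: 235/4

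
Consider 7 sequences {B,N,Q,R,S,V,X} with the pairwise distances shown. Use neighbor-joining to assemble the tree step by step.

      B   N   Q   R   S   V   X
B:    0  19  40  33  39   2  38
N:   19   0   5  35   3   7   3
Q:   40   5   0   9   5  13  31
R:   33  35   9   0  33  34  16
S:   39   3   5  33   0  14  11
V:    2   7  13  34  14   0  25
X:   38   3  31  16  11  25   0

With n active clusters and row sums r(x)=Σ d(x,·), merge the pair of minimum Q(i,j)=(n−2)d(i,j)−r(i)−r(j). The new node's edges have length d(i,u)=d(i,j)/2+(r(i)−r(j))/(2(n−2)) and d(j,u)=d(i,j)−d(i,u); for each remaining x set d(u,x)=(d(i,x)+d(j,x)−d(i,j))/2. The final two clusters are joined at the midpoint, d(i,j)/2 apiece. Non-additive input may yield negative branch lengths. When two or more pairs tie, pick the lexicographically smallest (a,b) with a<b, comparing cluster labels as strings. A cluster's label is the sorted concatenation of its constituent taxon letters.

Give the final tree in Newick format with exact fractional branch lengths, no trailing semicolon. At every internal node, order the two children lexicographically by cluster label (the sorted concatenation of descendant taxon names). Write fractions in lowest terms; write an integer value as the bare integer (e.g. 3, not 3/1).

iteration 1: select B,V (d=2, Q=-256); attach at lengths (43/5, -33/5); label the merged cluster BV
  updated: d(BV,N)=12, d(BV,Q)=51/2, d(BV,R)=65/2, d(BV,S)=51/2, d(BV,X)=61/2
iteration 2: select Q,R (d=9, Q=-165); attach at lengths (-7/4, 43/4); label the merged cluster QR
  updated: d(BV,QR)=49/2, d(N,QR)=31/2, d(QR,S)=29/2, d(QR,X)=19
iteration 3: select BV,QR (d=49/2, Q=-185/2); attach at lengths (185/12, 109/12); label the merged cluster BQRV
  updated: d(BQRV,N)=3/2, d(BQRV,S)=31/4, d(BQRV,X)=25/2
iteration 4: select BQRV,S (d=31/4, Q=-28); attach at lengths (31/8, 31/8); label the merged cluster BQRSV
  updated: d(BQRSV,N)=-13/8, d(BQRSV,X)=63/8
iteration 5: select BQRSV,N (d=-13/8, Q=-37/4); attach at lengths (13/8, -13/4); label the merged cluster BNQRSV
  updated: d(BNQRSV,X)=25/4
iteration 6: select BNQRSV,X (d=25/4); attach at lengths (25/8, 25/8); label the merged cluster BNQRSVX
final tree: (((((B:43/5,V:-33/5):185/12,(Q:-7/4,R:43/4):109/12):31/8,S:31/8):13/8,N:-13/4):25/8,X:25/8)
total length: 383/8

(((((B:43/5,V:-33/5):185/12,(Q:-7/4,R:43/4):109/12):31/8,S:31/8):13/8,N:-13/4):25/8,X:25/8)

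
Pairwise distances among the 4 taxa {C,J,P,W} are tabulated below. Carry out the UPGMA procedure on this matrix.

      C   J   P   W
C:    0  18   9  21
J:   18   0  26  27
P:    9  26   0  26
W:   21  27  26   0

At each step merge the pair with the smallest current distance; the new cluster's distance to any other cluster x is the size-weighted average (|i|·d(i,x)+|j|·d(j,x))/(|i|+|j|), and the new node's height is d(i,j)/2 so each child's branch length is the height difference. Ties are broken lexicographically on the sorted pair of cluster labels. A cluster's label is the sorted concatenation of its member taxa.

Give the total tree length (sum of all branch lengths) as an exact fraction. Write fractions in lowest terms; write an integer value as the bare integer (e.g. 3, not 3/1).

1. join C+P (d=9) ⇒ CP; edges |C|=9/2, |P|=9/2
  updated: d(CP,J)=22, d(CP,W)=47/2
2. join CP+J (d=22) ⇒ CJP; edges |CP|=13/2, |J|=11
  updated: d(CJP,W)=74/3
3. join CJP+W (d=74/3) ⇒ CJPW; edges |CJP|=4/3, |W|=37/3
final tree: (((C:9/2,P:9/2):13/2,J:11):4/3,W:37/3)
total length: 241/6

241/6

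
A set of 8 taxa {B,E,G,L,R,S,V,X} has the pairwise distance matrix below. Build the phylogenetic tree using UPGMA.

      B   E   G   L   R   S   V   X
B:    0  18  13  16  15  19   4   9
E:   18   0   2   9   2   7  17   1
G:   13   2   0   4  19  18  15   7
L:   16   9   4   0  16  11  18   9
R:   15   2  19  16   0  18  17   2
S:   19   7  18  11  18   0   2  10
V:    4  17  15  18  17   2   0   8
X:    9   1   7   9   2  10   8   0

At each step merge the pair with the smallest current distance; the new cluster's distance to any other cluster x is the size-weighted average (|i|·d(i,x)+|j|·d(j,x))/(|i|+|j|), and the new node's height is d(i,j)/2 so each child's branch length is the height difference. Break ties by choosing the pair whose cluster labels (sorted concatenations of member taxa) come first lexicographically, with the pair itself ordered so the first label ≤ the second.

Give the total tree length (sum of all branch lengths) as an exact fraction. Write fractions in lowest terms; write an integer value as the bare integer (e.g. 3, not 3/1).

353/12

iteration 1: select E,X (d=1); attach at lengths (1/2, 1/2); label the merged cluster EX
  updated: d(B,EX)=27/2, d(EX,G)=9/2, d(EX,L)=9, d(EX,R)=2, d(EX,S)=17/2, d(EX,V)=25/2
iteration 2: select EX,R (d=2); attach at lengths (1/2, 1); label the merged cluster ERX
  updated: d(B,ERX)=14, d(ERX,G)=28/3, d(ERX,L)=34/3, d(ERX,S)=35/3, d(ERX,V)=14
iteration 3: select S,V (d=2); attach at lengths (1, 1); label the merged cluster SV
  updated: d(B,SV)=23/2, d(ERX,SV)=77/6, d(G,SV)=33/2, d(L,SV)=29/2
iteration 4: select G,L (d=4); attach at lengths (2, 2); label the merged cluster GL
  updated: d(B,GL)=29/2, d(ERX,GL)=31/3, d(GL,SV)=31/2
iteration 5: select ERX,GL (d=31/3); attach at lengths (25/6, 19/6); label the merged cluster EGLRX
  updated: d(B,EGLRX)=71/5, d(EGLRX,SV)=139/10
iteration 6: select B,SV (d=23/2); attach at lengths (23/4, 19/4); label the merged cluster BSV
  updated: d(BSV,EGLRX)=14
iteration 7: select BSV,EGLRX (d=14); attach at lengths (5/4, 11/6); label the merged cluster BEGLRSVX
final tree: ((B:23/4,(S:1,V:1):19/4):5/4,(((E:1/2,X:1/2):1/2,R:1):25/6,(G:2,L:2):19/6):11/6)
total length: 353/12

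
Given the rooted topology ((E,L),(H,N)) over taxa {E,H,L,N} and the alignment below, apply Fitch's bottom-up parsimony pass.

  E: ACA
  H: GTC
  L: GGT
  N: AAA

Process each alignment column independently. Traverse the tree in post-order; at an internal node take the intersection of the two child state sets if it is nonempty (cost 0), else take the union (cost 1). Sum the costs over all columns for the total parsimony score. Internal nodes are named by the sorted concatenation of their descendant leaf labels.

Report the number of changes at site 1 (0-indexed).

3

site 0, node EL: E={A} ∪ L={G} → {A,G} (+1)
site 0, node HN: H={G} ∪ N={A} → {A,G} (+1)
site 0, node EHLN: EL={A,G} ∩ HN={A,G} → {A,G} (+0)
site 1, node EL: E={C} ∪ L={G} → {C,G} (+1)
site 1, node HN: H={T} ∪ N={A} → {A,T} (+1)
site 1, node EHLN: EL={C,G} ∪ HN={A,T} → {A,C,G,T} (+1)
site 2, node EL: E={A} ∪ L={T} → {A,T} (+1)
site 2, node HN: H={C} ∪ N={A} → {A,C} (+1)
site 2, node EHLN: EL={A,T} ∩ HN={A,C} → {A} (+0)
per-site changes: [2, 3, 2]; total = 7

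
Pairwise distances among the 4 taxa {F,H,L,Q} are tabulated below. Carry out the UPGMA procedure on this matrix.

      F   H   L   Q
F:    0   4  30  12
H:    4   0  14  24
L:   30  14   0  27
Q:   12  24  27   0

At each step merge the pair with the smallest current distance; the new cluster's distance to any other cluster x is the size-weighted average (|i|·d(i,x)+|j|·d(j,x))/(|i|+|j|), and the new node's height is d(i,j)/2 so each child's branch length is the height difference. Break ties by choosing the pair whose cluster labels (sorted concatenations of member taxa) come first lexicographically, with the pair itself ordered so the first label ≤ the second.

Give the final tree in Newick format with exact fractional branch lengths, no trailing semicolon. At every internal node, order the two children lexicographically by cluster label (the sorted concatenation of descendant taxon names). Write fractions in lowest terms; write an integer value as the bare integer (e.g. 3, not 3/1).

(((F:2,H:2):7,Q:9):17/6,L:71/6)

1. join F+H (d=4) ⇒ FH; edges |F|=2, |H|=2
  updated: d(FH,L)=22, d(FH,Q)=18
2. join FH+Q (d=18) ⇒ FHQ; edges |FH|=7, |Q|=9
  updated: d(FHQ,L)=71/3
3. join FHQ+L (d=71/3) ⇒ FHLQ; edges |FHQ|=17/6, |L|=71/6
final tree: (((F:2,H:2):7,Q:9):17/6,L:71/6)
total length: 104/3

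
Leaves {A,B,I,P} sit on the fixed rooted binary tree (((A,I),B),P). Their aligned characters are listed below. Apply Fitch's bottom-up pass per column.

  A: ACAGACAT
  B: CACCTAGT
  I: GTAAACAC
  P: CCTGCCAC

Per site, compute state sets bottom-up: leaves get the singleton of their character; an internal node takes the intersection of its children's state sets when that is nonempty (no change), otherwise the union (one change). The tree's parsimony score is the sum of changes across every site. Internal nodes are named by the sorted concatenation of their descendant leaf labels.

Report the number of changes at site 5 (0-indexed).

AI@0: {A} ∪ {G} = {A,G} (union, +1)
ABI@0: {A,G} ∪ {C} = {A,C,G} (union, +1)
ABIP@0: {A,C,G} ∩ {C} = {C} (intersection, +0)
AI@1: {C} ∪ {T} = {C,T} (union, +1)
ABI@1: {C,T} ∪ {A} = {A,C,T} (union, +1)
ABIP@1: {A,C,T} ∩ {C} = {C} (intersection, +0)
AI@2: {A} ∩ {A} = {A} (intersection, +0)
ABI@2: {A} ∪ {C} = {A,C} (union, +1)
ABIP@2: {A,C} ∪ {T} = {A,C,T} (union, +1)
AI@3: {G} ∪ {A} = {A,G} (union, +1)
ABI@3: {A,G} ∪ {C} = {A,C,G} (union, +1)
ABIP@3: {A,C,G} ∩ {G} = {G} (intersection, +0)
AI@4: {A} ∩ {A} = {A} (intersection, +0)
ABI@4: {A} ∪ {T} = {A,T} (union, +1)
ABIP@4: {A,T} ∪ {C} = {A,C,T} (union, +1)
AI@5: {C} ∩ {C} = {C} (intersection, +0)
ABI@5: {C} ∪ {A} = {A,C} (union, +1)
ABIP@5: {A,C} ∩ {C} = {C} (intersection, +0)
AI@6: {A} ∩ {A} = {A} (intersection, +0)
ABI@6: {A} ∪ {G} = {A,G} (union, +1)
ABIP@6: {A,G} ∩ {A} = {A} (intersection, +0)
AI@7: {T} ∪ {C} = {C,T} (union, +1)
ABI@7: {C,T} ∩ {T} = {T} (intersection, +0)
ABIP@7: {T} ∪ {C} = {C,T} (union, +1)
per-site changes: [2, 2, 2, 2, 2, 1, 1, 2]; total = 14

1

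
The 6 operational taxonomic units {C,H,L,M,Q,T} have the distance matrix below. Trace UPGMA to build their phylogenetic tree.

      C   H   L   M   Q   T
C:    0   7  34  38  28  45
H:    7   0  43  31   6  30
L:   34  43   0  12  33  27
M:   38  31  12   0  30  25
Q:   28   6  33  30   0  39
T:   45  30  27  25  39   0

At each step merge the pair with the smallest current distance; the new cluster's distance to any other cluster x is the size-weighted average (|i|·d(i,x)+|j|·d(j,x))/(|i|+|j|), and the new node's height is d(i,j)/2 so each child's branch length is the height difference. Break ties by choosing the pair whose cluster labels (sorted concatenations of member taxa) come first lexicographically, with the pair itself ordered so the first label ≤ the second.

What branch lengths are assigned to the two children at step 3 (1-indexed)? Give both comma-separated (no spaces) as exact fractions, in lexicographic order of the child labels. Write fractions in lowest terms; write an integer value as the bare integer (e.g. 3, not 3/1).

35/4,23/4

iteration 1: select H,Q (d=6); attach at lengths (3, 3); label the merged cluster HQ
  updated: d(C,HQ)=35/2, d(HQ,L)=38, d(HQ,M)=61/2, d(HQ,T)=69/2
iteration 2: select L,M (d=12); attach at lengths (6, 6); label the merged cluster LM
  updated: d(C,LM)=36, d(HQ,LM)=137/4, d(LM,T)=26
iteration 3: select C,HQ (d=35/2); attach at lengths (35/4, 23/4); label the merged cluster CHQ
  updated: d(CHQ,LM)=209/6, d(CHQ,T)=38
iteration 4: select LM,T (d=26); attach at lengths (7, 13); label the merged cluster LMT
  updated: d(CHQ,LMT)=323/9
iteration 5: select CHQ,LMT (d=323/9); attach at lengths (331/36, 89/18); label the merged cluster CHLMQT
final tree: ((C:35/4,(H:3,Q:3):23/4):331/36,((L:6,M:6):7,T:13):89/18)
total length: 2399/36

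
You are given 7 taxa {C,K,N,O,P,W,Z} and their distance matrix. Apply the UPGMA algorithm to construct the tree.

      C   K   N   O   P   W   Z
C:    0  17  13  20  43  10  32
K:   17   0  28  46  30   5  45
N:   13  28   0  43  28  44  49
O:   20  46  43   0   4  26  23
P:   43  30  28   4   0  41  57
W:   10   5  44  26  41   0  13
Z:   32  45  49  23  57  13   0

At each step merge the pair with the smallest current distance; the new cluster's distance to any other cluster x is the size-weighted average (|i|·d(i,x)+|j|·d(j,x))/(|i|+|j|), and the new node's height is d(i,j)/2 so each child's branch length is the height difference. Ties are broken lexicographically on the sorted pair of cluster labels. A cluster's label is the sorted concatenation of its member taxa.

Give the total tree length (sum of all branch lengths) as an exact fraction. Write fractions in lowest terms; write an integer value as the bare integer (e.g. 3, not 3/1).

1235/16

1. join O+P (d=4) ⇒ OP; edges |O|=2, |P|=2
  updated: d(C,OP)=63/2, d(K,OP)=38, d(N,OP)=71/2, d(OP,W)=67/2, d(OP,Z)=40
2. join K+W (d=5) ⇒ KW; edges |K|=5/2, |W|=5/2
  updated: d(C,KW)=27/2, d(KW,N)=36, d(KW,OP)=143/4, d(KW,Z)=29
3. join C+N (d=13) ⇒ CN; edges |C|=13/2, |N|=13/2
  updated: d(CN,KW)=99/4, d(CN,OP)=67/2, d(CN,Z)=81/2
4. join CN+KW (d=99/4) ⇒ CKNW; edges |CN|=47/8, |KW|=79/8
  updated: d(CKNW,OP)=277/8, d(CKNW,Z)=139/4
5. join CKNW+OP (d=277/8) ⇒ CKNOPW; edges |CKNW|=79/16, |OP|=245/16
  updated: d(CKNOPW,Z)=73/2
6. join CKNOPW+Z (d=73/2) ⇒ CKNOPWZ; edges |CKNOPW|=15/16, |Z|=73/4
final tree: ((((C:13/2,N:13/2):47/8,(K:5/2,W:5/2):79/8):79/16,(O:2,P:2):245/16):15/16,Z:73/4)
total length: 1235/16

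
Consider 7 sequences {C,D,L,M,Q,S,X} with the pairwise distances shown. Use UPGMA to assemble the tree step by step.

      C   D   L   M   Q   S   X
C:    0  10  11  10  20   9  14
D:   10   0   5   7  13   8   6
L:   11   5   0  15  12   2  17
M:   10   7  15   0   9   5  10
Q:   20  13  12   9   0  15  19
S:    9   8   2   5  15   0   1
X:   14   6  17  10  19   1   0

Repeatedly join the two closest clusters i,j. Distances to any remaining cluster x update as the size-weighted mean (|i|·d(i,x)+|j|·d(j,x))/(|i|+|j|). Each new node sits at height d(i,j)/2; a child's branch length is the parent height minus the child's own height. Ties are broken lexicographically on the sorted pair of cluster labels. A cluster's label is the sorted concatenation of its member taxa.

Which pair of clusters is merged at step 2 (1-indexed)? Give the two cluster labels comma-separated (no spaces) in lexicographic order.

D,L

1. join S+X (d=1) ⇒ SX; edges |S|=1/2, |X|=1/2
  updated: d(C,SX)=23/2, d(D,SX)=7, d(L,SX)=19/2, d(M,SX)=15/2, d(Q,SX)=17
2. join D+L (d=5) ⇒ DL; edges |D|=5/2, |L|=5/2
  updated: d(C,DL)=21/2, d(DL,M)=11, d(DL,Q)=25/2, d(DL,SX)=33/4
3. join M+SX (d=15/2) ⇒ MSX; edges |M|=15/4, |SX|=13/4
  updated: d(C,MSX)=11, d(DL,MSX)=55/6, d(MSX,Q)=43/3
4. join DL+MSX (d=55/6) ⇒ DLMSX; edges |DL|=25/12, |MSX|=5/6
  updated: d(C,DLMSX)=54/5, d(DLMSX,Q)=68/5
5. join C+DLMSX (d=54/5) ⇒ CDLMSX; edges |C|=27/5, |DLMSX|=49/60
  updated: d(CDLMSX,Q)=44/3
6. join CDLMSX+Q (d=44/3) ⇒ CDLMQSX; edges |CDLMSX|=29/15, |Q|=22/3
final tree: ((C:27/5,((D:5/2,L:5/2):25/12,(M:15/4,(S:1/2,X:1/2):13/4):5/6):49/60):29/15,Q:22/3)
total length: 157/5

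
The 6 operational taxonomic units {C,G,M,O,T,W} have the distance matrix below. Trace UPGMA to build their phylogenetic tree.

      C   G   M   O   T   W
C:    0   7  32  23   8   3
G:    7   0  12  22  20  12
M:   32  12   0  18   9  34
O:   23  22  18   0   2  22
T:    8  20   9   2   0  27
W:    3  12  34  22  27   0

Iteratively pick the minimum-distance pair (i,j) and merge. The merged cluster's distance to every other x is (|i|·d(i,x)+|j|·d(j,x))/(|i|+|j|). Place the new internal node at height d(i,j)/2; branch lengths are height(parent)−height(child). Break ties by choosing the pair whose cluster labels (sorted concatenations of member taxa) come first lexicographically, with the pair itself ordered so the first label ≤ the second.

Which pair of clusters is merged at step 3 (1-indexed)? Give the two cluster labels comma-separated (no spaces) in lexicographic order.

CW,G

step 1: merge (O,T) at d=2; branch lengths O→1, T→1; new cluster OT
  updated: d(C,OT)=31/2, d(G,OT)=21, d(M,OT)=27/2, d(OT,W)=49/2
step 2: merge (C,W) at d=3; branch lengths C→3/2, W→3/2; new cluster CW
  updated: d(CW,G)=19/2, d(CW,M)=33, d(CW,OT)=20
step 3: merge (CW,G) at d=19/2; branch lengths CW→13/4, G→19/4; new cluster CGW
  updated: d(CGW,M)=26, d(CGW,OT)=61/3
step 4: merge (M,OT) at d=27/2; branch lengths M→27/4, OT→23/4; new cluster MOT
  updated: d(CGW,MOT)=200/9
step 5: merge (CGW,MOT) at d=200/9; branch lengths CGW→229/36, MOT→157/36; new cluster CGMOTW
final tree: (((C:3/2,W:3/2):13/4,G:19/4):229/36,(M:27/4,(O:1,T:1):23/4):157/36)
total length: 326/9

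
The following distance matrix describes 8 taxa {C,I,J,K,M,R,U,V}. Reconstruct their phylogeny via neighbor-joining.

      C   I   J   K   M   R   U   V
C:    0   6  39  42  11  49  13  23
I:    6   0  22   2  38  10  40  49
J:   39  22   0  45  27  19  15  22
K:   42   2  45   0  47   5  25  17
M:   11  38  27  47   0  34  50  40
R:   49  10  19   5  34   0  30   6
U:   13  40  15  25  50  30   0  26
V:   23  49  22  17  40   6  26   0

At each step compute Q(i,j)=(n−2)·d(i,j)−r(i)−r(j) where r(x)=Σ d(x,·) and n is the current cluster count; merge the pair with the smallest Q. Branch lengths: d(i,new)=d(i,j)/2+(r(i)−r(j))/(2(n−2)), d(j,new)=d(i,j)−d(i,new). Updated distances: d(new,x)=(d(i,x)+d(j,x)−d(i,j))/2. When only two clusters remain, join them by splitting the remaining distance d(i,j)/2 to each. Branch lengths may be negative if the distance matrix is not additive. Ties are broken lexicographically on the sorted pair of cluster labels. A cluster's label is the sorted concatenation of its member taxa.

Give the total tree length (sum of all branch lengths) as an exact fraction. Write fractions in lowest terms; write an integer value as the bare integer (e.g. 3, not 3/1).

iteration 1: select C,M (d=11, Q=-364); attach at lengths (1/6, 65/6); label the merged cluster CM
  updated: d(CM,I)=33/2, d(CM,J)=55/2, d(CM,K)=39, d(CM,R)=36, d(CM,U)=26, d(CM,V)=26
iteration 2: select I,K (d=2, Q=-525/2); attach at lengths (33/20, 7/20); label the merged cluster IK
  updated: d(CM,IK)=107/4, d(IK,J)=65/2, d(IK,R)=13/2, d(IK,U)=63/2, d(IK,V)=32
iteration 3: select IK,R (d=13/2, Q=-803/4); attach at lengths (231/32, -23/32); label the merged cluster IKR
  updated: d(CM,IKR)=225/8, d(IKR,J)=45/2, d(IKR,U)=55/2, d(IKR,V)=63/4
iteration 4: select J,U (d=15, Q=-273/2); attach at lengths (25/4, 35/4); label the merged cluster JU
  updated: d(CM,JU)=77/4, d(IKR,JU)=35/2, d(JU,V)=33/2
iteration 5: select CM,JU (d=77/4, Q=-705/8); attach at lengths (469/32, 147/32); label the merged cluster CJMU
  updated: d(CJMU,IKR)=211/16, d(CJMU,V)=93/8
iteration 6: select CJMU,IKR (d=211/16, Q=-649/16); attach at lengths (145/32, 277/32); label the merged cluster CIJKMRU
  updated: d(CIJKMRU,V)=227/32
iteration 7: select CIJKMRU,V (d=227/32); attach at lengths (227/64, 227/64); label the merged cluster CIJKMRUV
final tree: ((((C:1/6,M:65/6):469/32,(J:25/4,U:35/4):147/32):145/32,((I:33/20,K:7/20):231/32,R:-23/32):277/32):227/64,V:227/64)
total length: 2369/32

2369/32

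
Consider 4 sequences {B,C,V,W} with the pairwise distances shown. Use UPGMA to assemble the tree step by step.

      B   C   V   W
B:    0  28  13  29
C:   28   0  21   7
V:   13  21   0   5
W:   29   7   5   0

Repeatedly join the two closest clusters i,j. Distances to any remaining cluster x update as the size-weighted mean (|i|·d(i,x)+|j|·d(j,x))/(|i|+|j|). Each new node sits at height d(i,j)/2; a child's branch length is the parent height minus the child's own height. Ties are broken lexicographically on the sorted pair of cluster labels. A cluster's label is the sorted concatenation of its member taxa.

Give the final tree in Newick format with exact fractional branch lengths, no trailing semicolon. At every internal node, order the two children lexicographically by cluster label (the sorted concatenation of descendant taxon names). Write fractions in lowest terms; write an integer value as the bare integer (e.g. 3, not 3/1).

(B:35/3,(C:7,(V:5/2,W:5/2):9/2):14/3)

step 1: merge (V,W) at d=5; branch lengths V→5/2, W→5/2; new cluster VW
  updated: d(B,VW)=21, d(C,VW)=14
step 2: merge (C,VW) at d=14; branch lengths C→7, VW→9/2; new cluster CVW
  updated: d(B,CVW)=70/3
step 3: merge (B,CVW) at d=70/3; branch lengths B→35/3, CVW→14/3; new cluster BCVW
final tree: (B:35/3,(C:7,(V:5/2,W:5/2):9/2):14/3)
total length: 197/6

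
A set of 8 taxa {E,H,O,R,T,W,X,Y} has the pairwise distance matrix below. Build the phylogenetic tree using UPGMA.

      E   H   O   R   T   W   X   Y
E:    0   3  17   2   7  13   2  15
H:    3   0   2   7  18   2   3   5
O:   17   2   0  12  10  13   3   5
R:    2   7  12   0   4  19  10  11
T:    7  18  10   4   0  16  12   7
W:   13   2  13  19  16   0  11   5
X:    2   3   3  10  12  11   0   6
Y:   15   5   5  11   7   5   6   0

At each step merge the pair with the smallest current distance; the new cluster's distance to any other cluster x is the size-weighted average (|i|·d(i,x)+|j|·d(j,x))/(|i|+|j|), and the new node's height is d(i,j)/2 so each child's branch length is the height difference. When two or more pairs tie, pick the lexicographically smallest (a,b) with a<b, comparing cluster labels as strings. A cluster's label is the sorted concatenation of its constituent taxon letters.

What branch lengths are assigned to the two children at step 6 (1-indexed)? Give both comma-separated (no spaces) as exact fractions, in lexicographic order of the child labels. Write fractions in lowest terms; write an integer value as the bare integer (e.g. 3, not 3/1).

1. join E+R (d=2) ⇒ ER; edges |E|=1, |R|=1
  updated: d(ER,H)=5, d(ER,O)=29/2, d(ER,T)=11/2, d(ER,W)=16, d(ER,X)=6, d(ER,Y)=13
2. join H+O (d=2) ⇒ HO; edges |H|=1, |O|=1
  updated: d(ER,HO)=39/4, d(HO,T)=14, d(HO,W)=15/2, d(HO,X)=3, d(HO,Y)=5
3. join HO+X (d=3) ⇒ HOX; edges |HO|=1/2, |X|=3/2
  updated: d(ER,HOX)=17/2, d(HOX,T)=40/3, d(HOX,W)=26/3, d(HOX,Y)=16/3
4. join W+Y (d=5) ⇒ WY; edges |W|=5/2, |Y|=5/2
  updated: d(ER,WY)=29/2, d(HOX,WY)=7, d(T,WY)=23/2
5. join ER+T (d=11/2) ⇒ ERT; edges |ER|=7/4, |T|=11/4
  updated: d(ERT,HOX)=91/9, d(ERT,WY)=27/2
6. join HOX+WY (d=7) ⇒ HOWXY; edges |HOX|=2, |WY|=1
  updated: d(ERT,HOWXY)=172/15
7. join ERT+HOWXY (d=172/15) ⇒ EHORTWXY; edges |ERT|=179/60, |HOWXY|=67/30
final tree: (((E:1,R:1):7/4,T:11/4):179/60,(((H:1,O:1):1/2,X:3/2):2,(W:5/2,Y:5/2):1):67/30)
total length: 1423/60

2,1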